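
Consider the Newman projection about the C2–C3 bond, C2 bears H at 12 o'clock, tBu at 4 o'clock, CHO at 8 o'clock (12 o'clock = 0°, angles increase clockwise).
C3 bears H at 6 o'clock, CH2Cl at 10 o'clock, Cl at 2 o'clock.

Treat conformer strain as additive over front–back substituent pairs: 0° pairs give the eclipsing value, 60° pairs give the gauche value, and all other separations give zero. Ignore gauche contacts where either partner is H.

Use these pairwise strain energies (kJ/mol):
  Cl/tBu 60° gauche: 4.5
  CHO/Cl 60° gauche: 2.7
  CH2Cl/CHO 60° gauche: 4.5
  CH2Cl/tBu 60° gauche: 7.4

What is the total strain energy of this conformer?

9.0 kJ/mol

This conformer (staggered): tBu(120°)/Cl(60°) gauche 4.5; CHO(240°)/CH2Cl(300°) gauche 4.5 → 9.0 kJ/mol.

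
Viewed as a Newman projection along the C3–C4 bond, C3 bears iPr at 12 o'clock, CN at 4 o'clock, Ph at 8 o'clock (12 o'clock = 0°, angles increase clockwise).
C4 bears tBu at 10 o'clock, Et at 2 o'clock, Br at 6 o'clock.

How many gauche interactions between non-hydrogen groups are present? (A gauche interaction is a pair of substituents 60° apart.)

Non-H gauche pairs: iPr(0°)/tBu(300°); iPr(0°)/Et(60°); CN(120°)/Et(60°); CN(120°)/Br(180°); Ph(240°)/tBu(300°); Ph(240°)/Br(180°) — 6 interactions.

6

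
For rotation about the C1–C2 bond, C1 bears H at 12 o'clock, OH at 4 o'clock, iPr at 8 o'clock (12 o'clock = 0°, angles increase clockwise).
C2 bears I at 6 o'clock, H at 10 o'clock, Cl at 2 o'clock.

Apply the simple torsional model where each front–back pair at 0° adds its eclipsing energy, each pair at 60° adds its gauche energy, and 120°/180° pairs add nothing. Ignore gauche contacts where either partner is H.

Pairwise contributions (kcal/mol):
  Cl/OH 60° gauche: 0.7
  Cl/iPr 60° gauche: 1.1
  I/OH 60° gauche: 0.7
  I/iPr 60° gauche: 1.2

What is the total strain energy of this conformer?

This conformer (staggered): OH(120°)/I(180°) gauche 0.7; OH(120°)/Cl(60°) gauche 0.7; iPr(240°)/I(180°) gauche 1.2 → 2.6 kcal/mol.

2.6 kcal/mol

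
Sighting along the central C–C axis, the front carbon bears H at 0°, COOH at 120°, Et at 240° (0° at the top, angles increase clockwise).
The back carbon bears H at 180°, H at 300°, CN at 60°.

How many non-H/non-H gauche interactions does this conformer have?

Non-H gauche pairs: COOH(120°)/CN(60°) — 1 interaction.

1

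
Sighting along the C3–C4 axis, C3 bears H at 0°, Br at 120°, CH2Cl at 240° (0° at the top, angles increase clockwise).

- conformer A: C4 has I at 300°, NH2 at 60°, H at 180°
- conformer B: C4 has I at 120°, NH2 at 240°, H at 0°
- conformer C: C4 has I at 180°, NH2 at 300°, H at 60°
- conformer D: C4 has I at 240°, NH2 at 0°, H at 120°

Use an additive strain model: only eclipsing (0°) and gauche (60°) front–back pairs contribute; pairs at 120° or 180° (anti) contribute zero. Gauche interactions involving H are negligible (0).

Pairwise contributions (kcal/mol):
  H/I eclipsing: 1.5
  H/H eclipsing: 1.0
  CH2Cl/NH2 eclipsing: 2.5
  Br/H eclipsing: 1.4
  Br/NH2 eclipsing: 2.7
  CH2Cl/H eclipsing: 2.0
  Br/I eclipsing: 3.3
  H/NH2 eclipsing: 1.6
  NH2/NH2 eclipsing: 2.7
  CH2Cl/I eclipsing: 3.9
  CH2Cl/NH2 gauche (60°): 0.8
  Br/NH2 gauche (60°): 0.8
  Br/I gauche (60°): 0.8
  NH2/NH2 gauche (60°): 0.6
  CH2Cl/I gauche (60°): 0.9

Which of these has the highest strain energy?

A (staggered): Br–NH2 gauche, CH2Cl–I gauche; 0.8 + 0.9 = 1.7 kcal/mol.
B (eclipsed): H–H eclipsed, Br–I eclipsed, CH2Cl–NH2 eclipsed; 1.0 + 3.3 + 2.5 = 6.8 kcal/mol.
C (staggered): Br–I gauche, CH2Cl–I gauche, CH2Cl–NH2 gauche; 0.8 + 0.9 + 0.8 = 2.5 kcal/mol.
D (eclipsed): H–NH2 eclipsed, Br–H eclipsed, CH2Cl–I eclipsed; 1.6 + 1.4 + 3.9 = 6.9 kcal/mol.
D has the highest total (6.9 kcal/mol).

D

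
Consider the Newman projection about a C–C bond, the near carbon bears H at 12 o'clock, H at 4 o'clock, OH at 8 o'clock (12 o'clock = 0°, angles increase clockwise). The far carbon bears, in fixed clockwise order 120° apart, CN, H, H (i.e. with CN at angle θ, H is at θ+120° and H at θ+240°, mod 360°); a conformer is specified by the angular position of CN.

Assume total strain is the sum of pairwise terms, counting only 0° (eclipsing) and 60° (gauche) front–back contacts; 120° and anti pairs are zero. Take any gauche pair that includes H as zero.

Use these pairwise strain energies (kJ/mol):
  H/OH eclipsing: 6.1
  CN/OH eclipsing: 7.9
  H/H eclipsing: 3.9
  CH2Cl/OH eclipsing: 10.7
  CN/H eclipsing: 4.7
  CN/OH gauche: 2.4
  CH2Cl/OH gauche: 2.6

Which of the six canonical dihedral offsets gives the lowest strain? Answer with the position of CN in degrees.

CN at 0° is eclipsed. H at 0° is eclipsed with CN at 0° (4.7); H at 120° is eclipsed with H at 120° (3.9); OH at 240° is eclipsed with H at 240° (6.1). Total 14.7 kJ/mol.
CN at 60° (staggered): no non-H gauche contacts → 0.0 kJ/mol.
CN at 120° is eclipsed. H at 0° is eclipsed with H at 0° (3.9); H at 120° is eclipsed with CN at 120° (4.7); OH at 240° is eclipsed with H at 240° (6.1). Total 14.7 kJ/mol.
CN at 180° is staggered. OH at 240° is gauche with CN at 180° (2.4). Total 2.4 kJ/mol.
CN at 240° is eclipsed. H at 0° is eclipsed with H at 0° (3.9); H at 120° is eclipsed with H at 120° (3.9); OH at 240° is eclipsed with CN at 240° (7.9). Total 15.7 kJ/mol.
CN at 300° is staggered. OH at 240° is gauche with CN at 300° (2.4). Total 2.4 kJ/mol.
The minimum (0.0 kJ/mol) occurs with CN at 60°.

60°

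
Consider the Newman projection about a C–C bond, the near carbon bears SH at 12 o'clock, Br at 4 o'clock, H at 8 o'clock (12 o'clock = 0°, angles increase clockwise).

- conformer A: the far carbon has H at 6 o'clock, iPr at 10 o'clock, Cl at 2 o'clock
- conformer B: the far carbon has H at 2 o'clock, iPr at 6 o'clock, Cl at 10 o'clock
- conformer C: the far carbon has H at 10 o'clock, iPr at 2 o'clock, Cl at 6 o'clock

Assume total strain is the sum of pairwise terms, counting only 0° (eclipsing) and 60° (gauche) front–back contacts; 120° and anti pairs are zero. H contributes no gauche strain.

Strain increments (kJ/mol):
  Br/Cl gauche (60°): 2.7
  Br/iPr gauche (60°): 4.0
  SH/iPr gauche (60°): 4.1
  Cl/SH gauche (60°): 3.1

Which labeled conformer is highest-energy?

C

A (staggered): SH–iPr gauche, SH–Cl gauche, Br–Cl gauche; 4.1 + 3.1 + 2.7 = 9.9 kJ/mol.
B (staggered): SH–Cl gauche, Br–iPr gauche; 3.1 + 4.0 = 7.1 kJ/mol.
C (staggered): SH–iPr gauche, Br–iPr gauche, Br–Cl gauche; 4.1 + 4.0 + 2.7 = 10.8 kJ/mol.
C has the highest total (10.8 kJ/mol).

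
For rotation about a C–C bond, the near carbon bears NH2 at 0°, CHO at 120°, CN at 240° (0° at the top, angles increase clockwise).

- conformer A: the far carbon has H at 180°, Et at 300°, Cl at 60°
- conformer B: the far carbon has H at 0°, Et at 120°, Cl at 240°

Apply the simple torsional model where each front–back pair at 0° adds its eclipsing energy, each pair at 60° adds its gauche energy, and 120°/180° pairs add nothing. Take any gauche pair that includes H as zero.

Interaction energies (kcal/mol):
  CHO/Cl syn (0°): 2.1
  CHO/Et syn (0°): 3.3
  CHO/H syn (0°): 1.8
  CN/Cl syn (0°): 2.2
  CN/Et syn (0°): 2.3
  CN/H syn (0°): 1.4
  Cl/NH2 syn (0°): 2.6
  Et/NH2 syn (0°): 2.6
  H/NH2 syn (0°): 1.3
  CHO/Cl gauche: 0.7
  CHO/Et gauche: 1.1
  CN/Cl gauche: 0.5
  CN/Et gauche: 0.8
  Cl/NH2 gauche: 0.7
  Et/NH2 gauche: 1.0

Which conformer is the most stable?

A

A is staggered. NH2 at 0° is gauche with Et at 300° (1.0); NH2 at 0° is gauche with Cl at 60° (0.7); CHO at 120° is gauche with Cl at 60° (0.7); CN at 240° is gauche with Et at 300° (0.8). Total 3.2 kcal/mol.
B is eclipsed. NH2 at 0° is eclipsed with H at 0° (1.3); CHO at 120° is eclipsed with Et at 120° (3.3); CN at 240° is eclipsed with Cl at 240° (2.2). Total 6.8 kcal/mol.
A has the lowest total (3.2 kcal/mol).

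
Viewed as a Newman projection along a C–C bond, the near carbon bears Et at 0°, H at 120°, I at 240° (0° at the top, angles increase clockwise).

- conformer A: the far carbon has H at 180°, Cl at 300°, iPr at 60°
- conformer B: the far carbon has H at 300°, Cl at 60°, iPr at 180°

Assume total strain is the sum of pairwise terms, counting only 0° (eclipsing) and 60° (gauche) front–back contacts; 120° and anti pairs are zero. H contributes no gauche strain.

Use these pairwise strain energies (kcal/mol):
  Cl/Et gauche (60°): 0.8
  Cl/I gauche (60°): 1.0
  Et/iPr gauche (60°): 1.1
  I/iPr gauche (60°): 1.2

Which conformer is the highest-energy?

A

A (staggered): Et–Cl gauche, Et–iPr gauche, I–Cl gauche; 0.8 + 1.1 + 1.0 = 2.9 kcal/mol.
B (staggered): Et–Cl gauche, I–iPr gauche; 0.8 + 1.2 = 2.0 kcal/mol.
A has the highest total (2.9 kcal/mol).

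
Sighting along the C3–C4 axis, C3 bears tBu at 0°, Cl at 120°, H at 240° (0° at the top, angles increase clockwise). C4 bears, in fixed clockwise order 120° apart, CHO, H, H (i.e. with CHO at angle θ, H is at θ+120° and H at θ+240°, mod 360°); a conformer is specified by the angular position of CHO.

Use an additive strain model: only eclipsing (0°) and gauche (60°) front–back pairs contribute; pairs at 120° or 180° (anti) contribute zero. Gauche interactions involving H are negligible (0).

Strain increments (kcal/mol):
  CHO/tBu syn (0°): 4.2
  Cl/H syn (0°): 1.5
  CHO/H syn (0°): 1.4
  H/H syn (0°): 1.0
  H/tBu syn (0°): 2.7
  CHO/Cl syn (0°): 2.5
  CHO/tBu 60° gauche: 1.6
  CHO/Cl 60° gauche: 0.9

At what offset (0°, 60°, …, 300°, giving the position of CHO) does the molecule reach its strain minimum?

CHO at 0° (eclipsed): tBu(0°)/CHO(0°) eclipsed 4.2; Cl(120°)/H(120°) eclipsed 1.5; H(240°)/H(240°) eclipsed 1.0 → 6.7 kcal/mol.
CHO at 60° (staggered): tBu(0°)/CHO(60°) gauche 1.6; Cl(120°)/CHO(60°) gauche 0.9 → 2.5 kcal/mol.
CHO at 120° (eclipsed): tBu(0°)/H(0°) eclipsed 2.7; Cl(120°)/CHO(120°) eclipsed 2.5; H(240°)/H(240°) eclipsed 1.0 → 6.2 kcal/mol.
CHO at 180° (staggered): Cl(120°)/CHO(180°) gauche 0.9 → 0.9 kcal/mol.
CHO at 240° (eclipsed): tBu(0°)/H(0°) eclipsed 2.7; Cl(120°)/H(120°) eclipsed 1.5; H(240°)/CHO(240°) eclipsed 1.4 → 5.6 kcal/mol.
CHO at 300° (staggered): tBu(0°)/CHO(300°) gauche 1.6 → 1.6 kcal/mol.
The minimum (0.9 kcal/mol) occurs with CHO at 180°.

180°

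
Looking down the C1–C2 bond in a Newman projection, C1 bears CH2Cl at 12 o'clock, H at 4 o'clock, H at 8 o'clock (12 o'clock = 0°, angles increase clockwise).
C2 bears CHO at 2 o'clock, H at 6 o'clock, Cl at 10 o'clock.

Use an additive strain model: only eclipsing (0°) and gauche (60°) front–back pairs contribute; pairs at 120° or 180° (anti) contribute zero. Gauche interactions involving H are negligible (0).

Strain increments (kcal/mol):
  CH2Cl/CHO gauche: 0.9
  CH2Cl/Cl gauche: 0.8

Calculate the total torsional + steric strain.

This conformer (staggered): CH2Cl–CHO gauche, CH2Cl–Cl gauche; 0.9 + 0.8 = 1.7 kcal/mol.

1.7 kcal/mol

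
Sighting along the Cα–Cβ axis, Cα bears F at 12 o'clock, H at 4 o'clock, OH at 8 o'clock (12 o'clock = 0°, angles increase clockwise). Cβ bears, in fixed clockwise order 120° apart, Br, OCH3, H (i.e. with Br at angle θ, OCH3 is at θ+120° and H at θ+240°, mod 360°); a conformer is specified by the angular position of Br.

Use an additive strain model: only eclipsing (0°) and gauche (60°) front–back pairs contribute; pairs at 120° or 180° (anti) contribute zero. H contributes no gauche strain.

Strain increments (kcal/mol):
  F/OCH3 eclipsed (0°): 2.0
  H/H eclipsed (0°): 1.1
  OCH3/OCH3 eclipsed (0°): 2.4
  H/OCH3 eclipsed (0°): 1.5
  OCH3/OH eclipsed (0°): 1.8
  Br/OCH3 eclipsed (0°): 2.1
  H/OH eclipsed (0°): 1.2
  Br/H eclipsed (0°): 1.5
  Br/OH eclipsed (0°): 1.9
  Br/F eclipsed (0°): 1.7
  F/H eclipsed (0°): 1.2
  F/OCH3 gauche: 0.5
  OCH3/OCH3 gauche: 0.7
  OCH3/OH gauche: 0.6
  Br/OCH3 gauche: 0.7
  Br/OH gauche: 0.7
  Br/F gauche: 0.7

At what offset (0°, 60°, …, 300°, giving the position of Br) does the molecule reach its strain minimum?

60°

Br at 0° (eclipsed): F(0°)/Br(0°) eclipsed 1.7; H(120°)/OCH3(120°) eclipsed 1.5; OH(240°)/H(240°) eclipsed 1.2 → 4.4 kcal/mol.
Br at 60° (staggered): F(0°)/Br(60°) gauche 0.7; OH(240°)/OCH3(180°) gauche 0.6 → 1.3 kcal/mol.
Br at 120° (eclipsed): F(0°)/H(0°) eclipsed 1.2; H(120°)/Br(120°) eclipsed 1.5; OH(240°)/OCH3(240°) eclipsed 1.8 → 4.5 kcal/mol.
Br at 180° (staggered): F(0°)/OCH3(300°) gauche 0.5; OH(240°)/Br(180°) gauche 0.7; OH(240°)/OCH3(300°) gauche 0.6 → 1.8 kcal/mol.
Br at 240° (eclipsed): F(0°)/OCH3(0°) eclipsed 2.0; H(120°)/H(120°) eclipsed 1.1; OH(240°)/Br(240°) eclipsed 1.9 → 5.0 kcal/mol.
Br at 300° (staggered): F(0°)/Br(300°) gauche 0.7; F(0°)/OCH3(60°) gauche 0.5; OH(240°)/Br(300°) gauche 0.7 → 1.9 kcal/mol.
The minimum (1.3 kcal/mol) occurs with Br at 60°.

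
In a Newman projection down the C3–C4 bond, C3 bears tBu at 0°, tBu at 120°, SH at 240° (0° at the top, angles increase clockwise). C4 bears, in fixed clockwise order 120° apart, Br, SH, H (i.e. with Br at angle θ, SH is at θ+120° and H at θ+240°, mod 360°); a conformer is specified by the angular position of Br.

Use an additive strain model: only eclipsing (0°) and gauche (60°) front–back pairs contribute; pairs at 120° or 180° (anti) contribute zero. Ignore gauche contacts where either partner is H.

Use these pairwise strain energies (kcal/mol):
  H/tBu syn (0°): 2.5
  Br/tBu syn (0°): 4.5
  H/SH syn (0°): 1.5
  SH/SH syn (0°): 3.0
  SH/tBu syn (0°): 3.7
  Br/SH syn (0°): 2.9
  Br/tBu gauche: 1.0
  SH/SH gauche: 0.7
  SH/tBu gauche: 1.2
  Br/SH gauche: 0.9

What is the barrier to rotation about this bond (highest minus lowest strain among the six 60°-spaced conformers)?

Br at 0° (eclipsed): tBu–Br eclipsed, tBu–SH eclipsed, SH–H eclipsed; 4.5 + 3.7 + 1.5 = 9.7 kcal/mol.
Br at 60° (staggered): tBu–Br gauche, tBu–Br gauche, tBu–SH gauche, SH–SH gauche; 1.0 + 1.0 + 1.2 + 0.7 = 3.9 kcal/mol.
Br at 120° (eclipsed): tBu–H eclipsed, tBu–Br eclipsed, SH–SH eclipsed; 2.5 + 4.5 + 3.0 = 10.0 kcal/mol.
Br at 180° (staggered): tBu–SH gauche, tBu–Br gauche, SH–Br gauche, SH–SH gauche; 1.2 + 1.0 + 0.9 + 0.7 = 3.8 kcal/mol.
Br at 240° (eclipsed): tBu–SH eclipsed, tBu–H eclipsed, SH–Br eclipsed; 3.7 + 2.5 + 2.9 = 9.1 kcal/mol.
Br at 300° (staggered): tBu–Br gauche, tBu–SH gauche, tBu–SH gauche, SH–Br gauche; 1.0 + 1.2 + 1.2 + 0.9 = 4.3 kcal/mol.
Max at 120° (10.0 kcal/mol), min at 180° (3.8 kcal/mol); barrier = 6.2 kcal/mol.

6.2 kcal/mol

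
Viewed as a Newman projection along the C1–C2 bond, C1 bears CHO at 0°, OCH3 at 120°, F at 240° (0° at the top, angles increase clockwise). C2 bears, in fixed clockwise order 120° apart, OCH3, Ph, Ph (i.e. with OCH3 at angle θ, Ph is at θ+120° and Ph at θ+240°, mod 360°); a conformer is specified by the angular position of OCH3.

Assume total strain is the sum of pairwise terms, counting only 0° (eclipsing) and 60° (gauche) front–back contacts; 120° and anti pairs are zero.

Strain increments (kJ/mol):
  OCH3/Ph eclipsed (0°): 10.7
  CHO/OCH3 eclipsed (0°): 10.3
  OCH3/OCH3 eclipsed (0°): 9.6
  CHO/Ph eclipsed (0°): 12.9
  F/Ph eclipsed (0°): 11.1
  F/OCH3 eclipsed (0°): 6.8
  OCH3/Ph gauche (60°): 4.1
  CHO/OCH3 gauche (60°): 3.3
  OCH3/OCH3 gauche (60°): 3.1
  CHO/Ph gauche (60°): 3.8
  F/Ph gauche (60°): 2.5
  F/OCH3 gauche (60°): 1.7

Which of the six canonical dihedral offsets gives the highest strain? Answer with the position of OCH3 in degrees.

120°

OCH3 at 0° (eclipsed): CHO(0°)/OCH3(0°) eclipsed 10.3; OCH3(120°)/Ph(120°) eclipsed 10.7; F(240°)/Ph(240°) eclipsed 11.1 → 32.1 kJ/mol.
OCH3 at 60° (staggered): CHO(0°)/OCH3(60°) gauche 3.3; CHO(0°)/Ph(300°) gauche 3.8; OCH3(120°)/OCH3(60°) gauche 3.1; OCH3(120°)/Ph(180°) gauche 4.1; F(240°)/Ph(180°) gauche 2.5; F(240°)/Ph(300°) gauche 2.5 → 19.3 kJ/mol.
OCH3 at 120° (eclipsed): CHO(0°)/Ph(0°) eclipsed 12.9; OCH3(120°)/OCH3(120°) eclipsed 9.6; F(240°)/Ph(240°) eclipsed 11.1 → 33.6 kJ/mol.
OCH3 at 180° (staggered): CHO(0°)/Ph(300°) gauche 3.8; CHO(0°)/Ph(60°) gauche 3.8; OCH3(120°)/OCH3(180°) gauche 3.1; OCH3(120°)/Ph(60°) gauche 4.1; F(240°)/OCH3(180°) gauche 1.7; F(240°)/Ph(300°) gauche 2.5 → 19.0 kJ/mol.
OCH3 at 240° (eclipsed): CHO(0°)/Ph(0°) eclipsed 12.9; OCH3(120°)/Ph(120°) eclipsed 10.7; F(240°)/OCH3(240°) eclipsed 6.8 → 30.4 kJ/mol.
OCH3 at 300° (staggered): CHO(0°)/OCH3(300°) gauche 3.3; CHO(0°)/Ph(60°) gauche 3.8; OCH3(120°)/Ph(60°) gauche 4.1; OCH3(120°)/Ph(180°) gauche 4.1; F(240°)/OCH3(300°) gauche 1.7; F(240°)/Ph(180°) gauche 2.5 → 19.5 kJ/mol.
The maximum (33.6 kJ/mol) occurs with OCH3 at 120°.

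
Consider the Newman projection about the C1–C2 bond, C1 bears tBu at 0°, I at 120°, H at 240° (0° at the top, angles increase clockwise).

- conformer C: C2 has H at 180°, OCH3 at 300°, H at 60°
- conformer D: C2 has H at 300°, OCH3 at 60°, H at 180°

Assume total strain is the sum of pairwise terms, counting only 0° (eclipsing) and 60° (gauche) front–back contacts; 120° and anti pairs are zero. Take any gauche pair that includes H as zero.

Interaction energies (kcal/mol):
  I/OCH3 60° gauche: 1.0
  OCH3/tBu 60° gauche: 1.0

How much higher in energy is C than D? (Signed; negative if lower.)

-1.0 kcal/mol

C (staggered): tBu(0°)/OCH3(300°) gauche 1.0 → 1.0 kcal/mol.
D (staggered): tBu(0°)/OCH3(60°) gauche 1.0; I(120°)/OCH3(60°) gauche 1.0 → 2.0 kcal/mol.
E(C) − E(D) = 1.0 − 2.0 = -1.0 kcal/mol.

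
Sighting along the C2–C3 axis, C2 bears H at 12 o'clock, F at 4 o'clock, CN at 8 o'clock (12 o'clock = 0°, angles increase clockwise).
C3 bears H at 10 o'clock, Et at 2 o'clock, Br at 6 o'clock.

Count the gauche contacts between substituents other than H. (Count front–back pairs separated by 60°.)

3

Non-H gauche pairs: F(120°)/Et(60°); F(120°)/Br(180°); CN(240°)/Br(180°) — 3 interactions.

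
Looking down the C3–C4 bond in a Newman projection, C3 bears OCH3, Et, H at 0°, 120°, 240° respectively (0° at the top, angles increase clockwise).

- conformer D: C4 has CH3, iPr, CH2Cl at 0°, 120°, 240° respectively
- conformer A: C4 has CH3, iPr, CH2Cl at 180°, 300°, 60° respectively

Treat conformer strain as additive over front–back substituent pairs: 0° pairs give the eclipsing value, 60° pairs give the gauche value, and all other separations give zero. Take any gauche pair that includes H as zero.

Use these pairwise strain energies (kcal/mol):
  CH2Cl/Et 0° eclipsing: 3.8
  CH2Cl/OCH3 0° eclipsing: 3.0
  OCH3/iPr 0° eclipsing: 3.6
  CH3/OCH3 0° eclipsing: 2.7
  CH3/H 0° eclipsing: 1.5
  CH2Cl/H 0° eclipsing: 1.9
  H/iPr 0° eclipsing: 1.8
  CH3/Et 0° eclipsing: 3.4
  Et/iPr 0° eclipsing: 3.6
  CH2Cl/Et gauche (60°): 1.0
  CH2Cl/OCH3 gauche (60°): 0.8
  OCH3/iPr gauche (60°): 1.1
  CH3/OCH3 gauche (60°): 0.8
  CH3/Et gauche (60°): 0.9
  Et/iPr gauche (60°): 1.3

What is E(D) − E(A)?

D (eclipsed): OCH3–CH3 eclipsed, Et–iPr eclipsed, H–CH2Cl eclipsed; 2.7 + 3.6 + 1.9 = 8.2 kcal/mol.
A (staggered): OCH3–iPr gauche, OCH3–CH2Cl gauche, Et–CH3 gauche, Et–CH2Cl gauche; 1.1 + 0.8 + 0.9 + 1.0 = 3.8 kcal/mol.
E(D) − E(A) = 8.2 − 3.8 = +4.4 kcal/mol.

+4.4 kcal/mol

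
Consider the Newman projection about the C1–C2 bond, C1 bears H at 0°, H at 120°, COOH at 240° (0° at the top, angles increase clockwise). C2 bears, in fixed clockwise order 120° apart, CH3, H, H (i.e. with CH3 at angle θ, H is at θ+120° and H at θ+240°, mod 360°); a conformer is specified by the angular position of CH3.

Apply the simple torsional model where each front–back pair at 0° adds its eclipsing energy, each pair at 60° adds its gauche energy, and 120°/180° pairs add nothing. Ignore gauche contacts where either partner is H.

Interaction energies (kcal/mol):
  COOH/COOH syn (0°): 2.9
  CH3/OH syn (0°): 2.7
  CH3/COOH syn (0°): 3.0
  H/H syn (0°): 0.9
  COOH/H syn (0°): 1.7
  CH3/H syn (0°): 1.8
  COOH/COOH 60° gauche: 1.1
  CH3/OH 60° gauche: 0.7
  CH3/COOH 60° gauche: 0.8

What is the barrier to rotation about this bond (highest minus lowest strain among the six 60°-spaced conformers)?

CH3 at 0° (eclipsed): H–CH3 eclipsed, H–H eclipsed, COOH–H eclipsed; 1.8 + 0.9 + 1.7 = 4.4 kcal/mol.
CH3 at 60° (staggered): no non-H gauche contacts → 0.0 kcal/mol.
CH3 at 120° (eclipsed): H–H eclipsed, H–CH3 eclipsed, COOH–H eclipsed; 0.9 + 1.8 + 1.7 = 4.4 kcal/mol.
CH3 at 180° (staggered): COOH–CH3 gauche; 0.8 = 0.8 kcal/mol.
CH3 at 240° (eclipsed): H–H eclipsed, H–H eclipsed, COOH–CH3 eclipsed; 0.9 + 0.9 + 3.0 = 4.8 kcal/mol.
CH3 at 300° (staggered): COOH–CH3 gauche; 0.8 = 0.8 kcal/mol.
Max at 240° (4.8 kcal/mol), min at 60° (0.0 kcal/mol); barrier = 4.8 kcal/mol.

4.8 kcal/mol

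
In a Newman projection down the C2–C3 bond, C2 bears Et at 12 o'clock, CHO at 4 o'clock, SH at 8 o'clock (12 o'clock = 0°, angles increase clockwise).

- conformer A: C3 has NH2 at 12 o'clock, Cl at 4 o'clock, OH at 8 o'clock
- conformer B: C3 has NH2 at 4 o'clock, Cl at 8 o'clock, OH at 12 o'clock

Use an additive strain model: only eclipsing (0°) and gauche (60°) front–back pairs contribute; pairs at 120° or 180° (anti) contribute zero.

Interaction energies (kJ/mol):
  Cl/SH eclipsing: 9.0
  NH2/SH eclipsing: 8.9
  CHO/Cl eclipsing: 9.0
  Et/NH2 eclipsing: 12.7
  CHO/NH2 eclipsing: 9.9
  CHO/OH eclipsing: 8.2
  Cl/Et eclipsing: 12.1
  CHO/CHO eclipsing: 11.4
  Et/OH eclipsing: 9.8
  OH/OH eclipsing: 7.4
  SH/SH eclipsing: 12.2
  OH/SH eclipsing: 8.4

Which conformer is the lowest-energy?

B

A is eclipsed. Et at 0° is eclipsed with NH2 at 0° (12.7); CHO at 120° is eclipsed with Cl at 120° (9.0); SH at 240° is eclipsed with OH at 240° (8.4). Total 30.1 kJ/mol.
B is eclipsed. Et at 0° is eclipsed with OH at 0° (9.8); CHO at 120° is eclipsed with NH2 at 120° (9.9); SH at 240° is eclipsed with Cl at 240° (9.0). Total 28.7 kJ/mol.
B has the lowest total (28.7 kJ/mol).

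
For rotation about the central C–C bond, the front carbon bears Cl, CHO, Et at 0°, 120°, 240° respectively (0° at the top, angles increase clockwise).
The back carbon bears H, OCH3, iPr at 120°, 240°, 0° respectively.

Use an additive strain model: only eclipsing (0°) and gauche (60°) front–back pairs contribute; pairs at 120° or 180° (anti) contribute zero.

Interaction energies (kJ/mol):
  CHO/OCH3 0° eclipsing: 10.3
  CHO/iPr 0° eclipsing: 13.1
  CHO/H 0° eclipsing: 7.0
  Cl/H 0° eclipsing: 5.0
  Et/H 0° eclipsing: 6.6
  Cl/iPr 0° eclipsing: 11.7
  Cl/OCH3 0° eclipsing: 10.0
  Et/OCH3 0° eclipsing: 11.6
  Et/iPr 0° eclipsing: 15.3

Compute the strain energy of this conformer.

This conformer (eclipsed): Cl–iPr eclipsed, CHO–H eclipsed, Et–OCH3 eclipsed; 11.7 + 7.0 + 11.6 = 30.3 kJ/mol.

30.3 kJ/mol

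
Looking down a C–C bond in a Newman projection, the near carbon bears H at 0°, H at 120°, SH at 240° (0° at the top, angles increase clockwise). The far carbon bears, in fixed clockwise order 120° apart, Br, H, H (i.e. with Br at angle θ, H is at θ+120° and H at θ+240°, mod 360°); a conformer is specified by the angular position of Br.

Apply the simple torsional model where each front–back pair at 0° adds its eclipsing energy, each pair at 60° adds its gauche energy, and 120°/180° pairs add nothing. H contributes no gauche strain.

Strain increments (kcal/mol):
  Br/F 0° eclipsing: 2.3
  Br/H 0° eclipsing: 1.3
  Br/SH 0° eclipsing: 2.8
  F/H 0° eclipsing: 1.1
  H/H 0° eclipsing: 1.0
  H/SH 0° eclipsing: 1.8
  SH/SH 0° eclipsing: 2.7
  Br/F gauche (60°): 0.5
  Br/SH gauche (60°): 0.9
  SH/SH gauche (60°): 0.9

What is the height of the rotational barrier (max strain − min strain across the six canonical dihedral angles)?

Br at 0° (eclipsed): H–Br eclipsed, H–H eclipsed, SH–H eclipsed; 1.3 + 1.0 + 1.8 = 4.1 kcal/mol.
Br at 60° (staggered): no non-H gauche contacts → 0.0 kcal/mol.
Br at 120° (eclipsed): H–H eclipsed, H–Br eclipsed, SH–H eclipsed; 1.0 + 1.3 + 1.8 = 4.1 kcal/mol.
Br at 180° (staggered): SH–Br gauche; 0.9 = 0.9 kcal/mol.
Br at 240° (eclipsed): H–H eclipsed, H–H eclipsed, SH–Br eclipsed; 1.0 + 1.0 + 2.8 = 4.8 kcal/mol.
Br at 300° (staggered): SH–Br gauche; 0.9 = 0.9 kcal/mol.
Max at 240° (4.8 kcal/mol), min at 60° (0.0 kcal/mol); barrier = 4.8 kcal/mol.

4.8 kcal/mol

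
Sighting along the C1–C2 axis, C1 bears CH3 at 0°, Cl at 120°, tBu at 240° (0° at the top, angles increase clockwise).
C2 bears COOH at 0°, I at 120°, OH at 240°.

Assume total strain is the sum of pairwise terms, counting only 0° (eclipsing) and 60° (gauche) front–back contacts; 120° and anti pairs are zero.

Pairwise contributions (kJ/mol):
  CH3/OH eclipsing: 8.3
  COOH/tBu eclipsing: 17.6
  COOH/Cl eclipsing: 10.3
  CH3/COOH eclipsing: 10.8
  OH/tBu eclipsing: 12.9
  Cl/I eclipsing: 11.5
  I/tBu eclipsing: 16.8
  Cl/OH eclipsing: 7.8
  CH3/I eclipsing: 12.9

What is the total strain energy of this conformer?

This conformer is eclipsed. CH3 at 0° is eclipsed with COOH at 0° (10.8); Cl at 120° is eclipsed with I at 120° (11.5); tBu at 240° is eclipsed with OH at 240° (12.9). Total 35.2 kJ/mol.

35.2 kJ/mol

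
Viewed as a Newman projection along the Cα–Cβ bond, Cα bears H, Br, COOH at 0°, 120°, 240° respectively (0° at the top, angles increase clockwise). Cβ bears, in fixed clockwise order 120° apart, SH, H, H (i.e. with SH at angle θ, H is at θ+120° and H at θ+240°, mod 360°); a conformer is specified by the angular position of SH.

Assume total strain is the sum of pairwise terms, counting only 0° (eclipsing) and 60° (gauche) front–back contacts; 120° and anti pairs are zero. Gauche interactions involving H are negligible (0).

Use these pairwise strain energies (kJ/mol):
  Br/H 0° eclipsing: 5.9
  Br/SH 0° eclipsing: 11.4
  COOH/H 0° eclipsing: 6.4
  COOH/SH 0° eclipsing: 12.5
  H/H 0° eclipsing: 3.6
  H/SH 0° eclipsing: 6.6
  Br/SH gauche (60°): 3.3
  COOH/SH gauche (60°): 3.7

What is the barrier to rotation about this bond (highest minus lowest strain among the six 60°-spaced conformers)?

18.7 kJ/mol

SH at 0° (eclipsed): H–SH eclipsed, Br–H eclipsed, COOH–H eclipsed; 6.6 + 5.9 + 6.4 = 18.9 kJ/mol.
SH at 60° (staggered): Br–SH gauche; 3.3 = 3.3 kJ/mol.
SH at 120° (eclipsed): H–H eclipsed, Br–SH eclipsed, COOH–H eclipsed; 3.6 + 11.4 + 6.4 = 21.4 kJ/mol.
SH at 180° (staggered): Br–SH gauche, COOH–SH gauche; 3.3 + 3.7 = 7.0 kJ/mol.
SH at 240° (eclipsed): H–H eclipsed, Br–H eclipsed, COOH–SH eclipsed; 3.6 + 5.9 + 12.5 = 22.0 kJ/mol.
SH at 300° (staggered): COOH–SH gauche; 3.7 = 3.7 kJ/mol.
Max at 240° (22.0 kJ/mol), min at 60° (3.3 kJ/mol); barrier = 18.7 kJ/mol.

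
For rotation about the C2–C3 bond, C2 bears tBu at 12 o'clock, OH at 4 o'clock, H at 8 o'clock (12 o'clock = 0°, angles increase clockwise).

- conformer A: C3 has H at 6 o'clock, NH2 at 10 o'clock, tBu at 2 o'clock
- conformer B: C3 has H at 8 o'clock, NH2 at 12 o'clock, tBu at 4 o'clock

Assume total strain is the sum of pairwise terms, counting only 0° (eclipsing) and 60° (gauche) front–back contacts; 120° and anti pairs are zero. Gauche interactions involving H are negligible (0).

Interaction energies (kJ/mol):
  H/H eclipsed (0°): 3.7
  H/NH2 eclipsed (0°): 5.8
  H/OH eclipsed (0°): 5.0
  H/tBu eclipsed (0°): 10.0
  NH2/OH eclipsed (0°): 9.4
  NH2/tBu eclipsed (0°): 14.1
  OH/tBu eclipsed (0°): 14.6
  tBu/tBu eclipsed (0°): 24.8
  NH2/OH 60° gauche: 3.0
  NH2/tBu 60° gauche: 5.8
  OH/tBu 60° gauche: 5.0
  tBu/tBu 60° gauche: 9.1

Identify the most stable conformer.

A (staggered): tBu–NH2 gauche, tBu–tBu gauche, OH–tBu gauche; 5.8 + 9.1 + 5.0 = 19.9 kJ/mol.
B (eclipsed): tBu–NH2 eclipsed, OH–tBu eclipsed, H–H eclipsed; 14.1 + 14.6 + 3.7 = 32.4 kJ/mol.
A has the lowest total (19.9 kJ/mol).

A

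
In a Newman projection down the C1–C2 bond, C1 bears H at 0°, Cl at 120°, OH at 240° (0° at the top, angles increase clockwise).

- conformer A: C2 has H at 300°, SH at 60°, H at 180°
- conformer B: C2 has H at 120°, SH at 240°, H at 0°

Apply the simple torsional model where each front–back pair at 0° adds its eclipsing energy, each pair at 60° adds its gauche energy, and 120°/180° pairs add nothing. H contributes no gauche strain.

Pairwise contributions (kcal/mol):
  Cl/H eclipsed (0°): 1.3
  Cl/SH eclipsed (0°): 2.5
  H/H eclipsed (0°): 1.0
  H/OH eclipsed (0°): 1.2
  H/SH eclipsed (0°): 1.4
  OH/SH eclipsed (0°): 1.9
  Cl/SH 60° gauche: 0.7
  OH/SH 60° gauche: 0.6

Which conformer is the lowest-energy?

A

A is staggered. Cl at 120° is gauche with SH at 60° (0.7). Total 0.7 kcal/mol.
B is eclipsed. H at 0° is eclipsed with H at 0° (1.0); Cl at 120° is eclipsed with H at 120° (1.3); OH at 240° is eclipsed with SH at 240° (1.9). Total 4.2 kcal/mol.
A has the lowest total (0.7 kcal/mol).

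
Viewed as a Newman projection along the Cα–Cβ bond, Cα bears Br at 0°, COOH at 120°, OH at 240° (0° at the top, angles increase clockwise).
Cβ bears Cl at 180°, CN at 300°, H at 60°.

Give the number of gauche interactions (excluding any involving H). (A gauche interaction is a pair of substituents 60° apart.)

4

Non-H gauche pairs: Br(0°)/CN(300°); COOH(120°)/Cl(180°); OH(240°)/Cl(180°); OH(240°)/CN(300°) — 4 interactions.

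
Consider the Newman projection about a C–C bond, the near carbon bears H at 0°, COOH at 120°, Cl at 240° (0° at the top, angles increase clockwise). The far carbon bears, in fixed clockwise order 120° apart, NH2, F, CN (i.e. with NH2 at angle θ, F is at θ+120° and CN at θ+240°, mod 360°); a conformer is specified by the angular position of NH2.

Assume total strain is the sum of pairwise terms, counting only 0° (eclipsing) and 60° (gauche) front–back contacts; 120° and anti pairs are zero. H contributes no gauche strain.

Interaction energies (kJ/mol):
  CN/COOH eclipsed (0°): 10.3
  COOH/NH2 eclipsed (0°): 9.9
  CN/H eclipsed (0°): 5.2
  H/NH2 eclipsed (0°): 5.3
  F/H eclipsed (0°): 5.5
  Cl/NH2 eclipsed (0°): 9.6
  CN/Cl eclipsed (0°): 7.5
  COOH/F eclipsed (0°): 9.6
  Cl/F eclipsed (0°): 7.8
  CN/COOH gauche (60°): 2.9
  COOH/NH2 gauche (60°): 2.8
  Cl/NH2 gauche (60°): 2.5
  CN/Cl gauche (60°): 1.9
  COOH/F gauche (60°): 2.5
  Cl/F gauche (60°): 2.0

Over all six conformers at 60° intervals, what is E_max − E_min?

NH2 at 0° (eclipsed): H–NH2 eclipsed, COOH–F eclipsed, Cl–CN eclipsed; 5.3 + 9.6 + 7.5 = 22.4 kJ/mol.
NH2 at 60° (staggered): COOH–NH2 gauche, COOH–F gauche, Cl–F gauche, Cl–CN gauche; 2.8 + 2.5 + 2.0 + 1.9 = 9.2 kJ/mol.
NH2 at 120° (eclipsed): H–CN eclipsed, COOH–NH2 eclipsed, Cl–F eclipsed; 5.2 + 9.9 + 7.8 = 22.9 kJ/mol.
NH2 at 180° (staggered): COOH–NH2 gauche, COOH–CN gauche, Cl–NH2 gauche, Cl–F gauche; 2.8 + 2.9 + 2.5 + 2.0 = 10.2 kJ/mol.
NH2 at 240° (eclipsed): H–F eclipsed, COOH–CN eclipsed, Cl–NH2 eclipsed; 5.5 + 10.3 + 9.6 = 25.4 kJ/mol.
NH2 at 300° (staggered): COOH–F gauche, COOH–CN gauche, Cl–NH2 gauche, Cl–CN gauche; 2.5 + 2.9 + 2.5 + 1.9 = 9.8 kJ/mol.
Max at 240° (25.4 kJ/mol), min at 60° (9.2 kJ/mol); barrier = 16.2 kJ/mol.

16.2 kJ/mol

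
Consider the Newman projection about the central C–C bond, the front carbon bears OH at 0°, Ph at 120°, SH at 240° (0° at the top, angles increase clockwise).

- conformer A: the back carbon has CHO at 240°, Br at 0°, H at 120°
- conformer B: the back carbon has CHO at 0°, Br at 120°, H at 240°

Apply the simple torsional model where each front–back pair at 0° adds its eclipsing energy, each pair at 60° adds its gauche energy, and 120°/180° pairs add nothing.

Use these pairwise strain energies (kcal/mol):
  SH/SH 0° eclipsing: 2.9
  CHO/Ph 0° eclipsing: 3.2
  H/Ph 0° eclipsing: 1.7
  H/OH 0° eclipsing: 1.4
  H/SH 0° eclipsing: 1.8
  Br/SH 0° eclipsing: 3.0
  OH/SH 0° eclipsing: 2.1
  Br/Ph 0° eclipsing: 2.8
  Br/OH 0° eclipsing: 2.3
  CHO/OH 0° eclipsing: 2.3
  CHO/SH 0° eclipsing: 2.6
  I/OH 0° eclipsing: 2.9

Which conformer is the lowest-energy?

A is eclipsed. OH at 0° is eclipsed with Br at 0° (2.3); Ph at 120° is eclipsed with H at 120° (1.7); SH at 240° is eclipsed with CHO at 240° (2.6). Total 6.6 kcal/mol.
B is eclipsed. OH at 0° is eclipsed with CHO at 0° (2.3); Ph at 120° is eclipsed with Br at 120° (2.8); SH at 240° is eclipsed with H at 240° (1.8). Total 6.9 kcal/mol.
A has the lowest total (6.6 kcal/mol).

A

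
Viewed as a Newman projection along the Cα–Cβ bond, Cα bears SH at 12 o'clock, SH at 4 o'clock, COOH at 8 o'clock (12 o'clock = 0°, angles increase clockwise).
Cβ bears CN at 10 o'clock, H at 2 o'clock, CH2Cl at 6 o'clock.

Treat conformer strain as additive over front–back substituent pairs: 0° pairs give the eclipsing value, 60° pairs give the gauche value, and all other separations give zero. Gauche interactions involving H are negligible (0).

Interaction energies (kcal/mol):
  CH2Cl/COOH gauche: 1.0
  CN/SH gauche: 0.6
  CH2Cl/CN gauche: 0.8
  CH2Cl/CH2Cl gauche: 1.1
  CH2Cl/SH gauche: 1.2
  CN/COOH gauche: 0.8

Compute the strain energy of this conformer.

This conformer is staggered. SH at 0° is gauche with CN at 300° (0.6); SH at 120° is gauche with CH2Cl at 180° (1.2); COOH at 240° is gauche with CN at 300° (0.8); COOH at 240° is gauche with CH2Cl at 180° (1.0). Total 3.6 kcal/mol.

3.6 kcal/mol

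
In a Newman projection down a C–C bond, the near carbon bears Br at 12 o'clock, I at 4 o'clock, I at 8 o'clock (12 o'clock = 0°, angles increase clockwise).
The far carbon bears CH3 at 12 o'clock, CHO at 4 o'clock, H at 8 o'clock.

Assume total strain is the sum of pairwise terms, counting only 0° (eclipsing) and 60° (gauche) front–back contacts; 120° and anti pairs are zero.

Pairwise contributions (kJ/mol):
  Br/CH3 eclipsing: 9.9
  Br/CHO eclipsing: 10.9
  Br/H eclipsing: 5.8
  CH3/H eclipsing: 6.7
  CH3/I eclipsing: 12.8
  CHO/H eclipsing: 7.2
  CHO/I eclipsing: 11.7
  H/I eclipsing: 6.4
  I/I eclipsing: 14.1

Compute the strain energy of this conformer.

28.0 kJ/mol

This conformer is eclipsed. Br at 0° is eclipsed with CH3 at 0° (9.9); I at 120° is eclipsed with CHO at 120° (11.7); I at 240° is eclipsed with H at 240° (6.4). Total 28.0 kJ/mol.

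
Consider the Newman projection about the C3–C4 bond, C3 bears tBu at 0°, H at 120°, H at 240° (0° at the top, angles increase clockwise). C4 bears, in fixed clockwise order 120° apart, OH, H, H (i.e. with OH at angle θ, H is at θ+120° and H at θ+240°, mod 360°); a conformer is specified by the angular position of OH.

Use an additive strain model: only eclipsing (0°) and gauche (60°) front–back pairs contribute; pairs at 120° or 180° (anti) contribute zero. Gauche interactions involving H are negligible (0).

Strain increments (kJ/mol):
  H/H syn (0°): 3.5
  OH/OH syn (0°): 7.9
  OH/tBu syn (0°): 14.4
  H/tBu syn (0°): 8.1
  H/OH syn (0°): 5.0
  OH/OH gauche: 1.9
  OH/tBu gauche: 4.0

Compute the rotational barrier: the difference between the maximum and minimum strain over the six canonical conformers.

OH at 0° is eclipsed. tBu at 0° is eclipsed with OH at 0° (14.4); H at 120° is eclipsed with H at 120° (3.5); H at 240° is eclipsed with H at 240° (3.5). Total 21.4 kJ/mol.
OH at 60° is staggered. tBu at 0° is gauche with OH at 60° (4.0). Total 4.0 kJ/mol.
OH at 120° is eclipsed. tBu at 0° is eclipsed with H at 0° (8.1); H at 120° is eclipsed with OH at 120° (5.0); H at 240° is eclipsed with H at 240° (3.5). Total 16.6 kJ/mol.
OH at 180° (staggered): no non-H gauche contacts → 0.0 kJ/mol.
OH at 240° is eclipsed. tBu at 0° is eclipsed with H at 0° (8.1); H at 120° is eclipsed with H at 120° (3.5); H at 240° is eclipsed with OH at 240° (5.0). Total 16.6 kJ/mol.
OH at 300° is staggered. tBu at 0° is gauche with OH at 300° (4.0). Total 4.0 kJ/mol.
Max at 0° (21.4 kJ/mol), min at 180° (0.0 kJ/mol); barrier = 21.4 kJ/mol.

21.4 kJ/mol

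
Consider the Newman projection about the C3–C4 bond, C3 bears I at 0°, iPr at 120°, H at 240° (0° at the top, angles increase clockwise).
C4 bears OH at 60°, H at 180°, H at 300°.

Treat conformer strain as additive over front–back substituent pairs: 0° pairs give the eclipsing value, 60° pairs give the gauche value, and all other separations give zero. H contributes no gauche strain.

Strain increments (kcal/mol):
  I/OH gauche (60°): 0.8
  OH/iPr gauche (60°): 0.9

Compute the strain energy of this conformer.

1.7 kcal/mol

This conformer (staggered): I–OH gauche, iPr–OH gauche; 0.8 + 0.9 = 1.7 kcal/mol.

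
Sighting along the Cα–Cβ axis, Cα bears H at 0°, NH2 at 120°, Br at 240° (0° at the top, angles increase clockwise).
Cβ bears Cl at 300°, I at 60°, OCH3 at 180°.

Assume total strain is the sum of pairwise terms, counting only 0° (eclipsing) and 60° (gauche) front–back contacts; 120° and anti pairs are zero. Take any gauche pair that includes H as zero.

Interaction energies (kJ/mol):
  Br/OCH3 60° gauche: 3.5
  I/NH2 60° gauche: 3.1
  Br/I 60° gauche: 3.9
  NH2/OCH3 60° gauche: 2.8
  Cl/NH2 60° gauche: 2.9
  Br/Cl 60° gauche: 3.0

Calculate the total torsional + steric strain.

This conformer (staggered): NH2–I gauche, NH2–OCH3 gauche, Br–Cl gauche, Br–OCH3 gauche; 3.1 + 2.8 + 3.0 + 3.5 = 12.4 kJ/mol.

12.4 kJ/mol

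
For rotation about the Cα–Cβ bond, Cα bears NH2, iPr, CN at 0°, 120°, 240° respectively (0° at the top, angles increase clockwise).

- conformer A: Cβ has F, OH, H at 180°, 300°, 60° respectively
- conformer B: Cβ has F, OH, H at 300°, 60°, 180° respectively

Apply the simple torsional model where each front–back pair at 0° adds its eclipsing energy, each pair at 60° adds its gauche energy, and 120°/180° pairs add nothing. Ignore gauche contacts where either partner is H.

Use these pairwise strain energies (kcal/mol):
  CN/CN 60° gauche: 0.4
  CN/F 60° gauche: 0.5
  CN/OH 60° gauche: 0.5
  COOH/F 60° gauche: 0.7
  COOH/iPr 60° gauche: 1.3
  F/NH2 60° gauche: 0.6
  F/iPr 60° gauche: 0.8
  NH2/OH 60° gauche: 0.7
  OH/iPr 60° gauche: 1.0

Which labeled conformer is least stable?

A (staggered): NH2(0°)/OH(300°) gauche 0.7; iPr(120°)/F(180°) gauche 0.8; CN(240°)/F(180°) gauche 0.5; CN(240°)/OH(300°) gauche 0.5 → 2.5 kcal/mol.
B (staggered): NH2(0°)/F(300°) gauche 0.6; NH2(0°)/OH(60°) gauche 0.7; iPr(120°)/OH(60°) gauche 1.0; CN(240°)/F(300°) gauche 0.5 → 2.8 kcal/mol.
B has the highest total (2.8 kcal/mol).

B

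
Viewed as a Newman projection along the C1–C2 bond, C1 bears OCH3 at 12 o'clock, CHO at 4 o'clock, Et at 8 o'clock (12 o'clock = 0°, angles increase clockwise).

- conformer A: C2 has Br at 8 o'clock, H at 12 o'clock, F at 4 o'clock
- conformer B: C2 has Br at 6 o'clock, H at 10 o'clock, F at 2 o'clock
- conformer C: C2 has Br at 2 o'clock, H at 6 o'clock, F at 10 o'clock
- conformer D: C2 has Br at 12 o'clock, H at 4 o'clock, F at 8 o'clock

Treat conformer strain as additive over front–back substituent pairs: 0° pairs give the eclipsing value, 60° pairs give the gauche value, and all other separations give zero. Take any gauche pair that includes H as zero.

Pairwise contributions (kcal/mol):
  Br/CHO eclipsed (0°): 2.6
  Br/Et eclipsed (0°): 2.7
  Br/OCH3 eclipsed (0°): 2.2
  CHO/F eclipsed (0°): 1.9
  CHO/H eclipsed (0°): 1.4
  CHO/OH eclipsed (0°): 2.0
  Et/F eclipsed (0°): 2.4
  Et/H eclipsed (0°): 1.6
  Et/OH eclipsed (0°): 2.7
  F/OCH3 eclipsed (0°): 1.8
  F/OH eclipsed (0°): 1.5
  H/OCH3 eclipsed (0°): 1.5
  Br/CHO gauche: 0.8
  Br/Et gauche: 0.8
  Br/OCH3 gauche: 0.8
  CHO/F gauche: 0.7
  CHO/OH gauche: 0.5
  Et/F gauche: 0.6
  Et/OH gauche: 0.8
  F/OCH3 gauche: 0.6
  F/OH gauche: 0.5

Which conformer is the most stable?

A (eclipsed): OCH3(0°)/H(0°) eclipsed 1.5; CHO(120°)/F(120°) eclipsed 1.9; Et(240°)/Br(240°) eclipsed 2.7 → 6.1 kcal/mol.
B (staggered): OCH3(0°)/F(60°) gauche 0.6; CHO(120°)/Br(180°) gauche 0.8; CHO(120°)/F(60°) gauche 0.7; Et(240°)/Br(180°) gauche 0.8 → 2.9 kcal/mol.
C (staggered): OCH3(0°)/Br(60°) gauche 0.8; OCH3(0°)/F(300°) gauche 0.6; CHO(120°)/Br(60°) gauche 0.8; Et(240°)/F(300°) gauche 0.6 → 2.8 kcal/mol.
D (eclipsed): OCH3(0°)/Br(0°) eclipsed 2.2; CHO(120°)/H(120°) eclipsed 1.4; Et(240°)/F(240°) eclipsed 2.4 → 6.0 kcal/mol.
C has the lowest total (2.8 kcal/mol).

C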